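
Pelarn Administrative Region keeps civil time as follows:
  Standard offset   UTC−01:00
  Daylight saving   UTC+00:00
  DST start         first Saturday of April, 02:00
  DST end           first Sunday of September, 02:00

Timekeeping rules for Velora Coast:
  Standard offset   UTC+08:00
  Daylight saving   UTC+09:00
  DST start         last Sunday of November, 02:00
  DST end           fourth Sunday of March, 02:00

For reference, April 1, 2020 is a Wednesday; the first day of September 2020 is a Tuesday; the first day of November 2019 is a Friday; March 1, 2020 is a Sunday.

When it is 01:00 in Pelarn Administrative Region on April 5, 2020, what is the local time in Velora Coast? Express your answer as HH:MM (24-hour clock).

1 April 2020 is a Wednesday, so the first Saturday is April 4.
1 September 2020 is a Tuesday, so the first Sunday is September 6.
Daylight saving runs 4 April – 6 September; April 5, 2020 is inside that window, so Pelarn Administrative Region is at UTC+00:00.
01:00 Pelarn Administrative Region − 0h = 01:00 UTC.
1 November 2019 is a Friday, so Sundays fall on 3, 10, 17, 24; the last is November 24.
1 March 2020 is a Sunday, so the first Sunday is March 1 and the fourth is March 22.
At the standard offset (UTC+08:00), 01:00 UTC + 8h = 09:00 Velora Coast standard time.
The standard-time date in Velora Coast, April 5, 2020, is outside the daylight-saving period (24 November 2019 – 22 March 2020), so Velora Coast is on standard time, UTC+08:00.
01:00 UTC + 8h = 09:00 Velora Coast.

09:00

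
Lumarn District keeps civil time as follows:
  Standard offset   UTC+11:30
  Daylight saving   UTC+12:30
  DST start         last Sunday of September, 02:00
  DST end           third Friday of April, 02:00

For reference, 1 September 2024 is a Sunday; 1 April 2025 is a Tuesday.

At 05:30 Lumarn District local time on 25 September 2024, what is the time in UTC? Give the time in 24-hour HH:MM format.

18:00

1 September 2024 is a Sunday, so Sundays fall on 1, 8, 15, 22, 29; the last is September 29.
1 April 2025 is a Tuesday, so the first Friday is April 4 and the third is April 18.
Daylight saving runs 29 September 2024 – 18 April 2025; 25 September 2024 is outside that window, so Lumarn District is on standard time at UTC+11:30.
05:30 local − 11h30m = 18:00 UTC (rolling into the previous day, 24 September 2024).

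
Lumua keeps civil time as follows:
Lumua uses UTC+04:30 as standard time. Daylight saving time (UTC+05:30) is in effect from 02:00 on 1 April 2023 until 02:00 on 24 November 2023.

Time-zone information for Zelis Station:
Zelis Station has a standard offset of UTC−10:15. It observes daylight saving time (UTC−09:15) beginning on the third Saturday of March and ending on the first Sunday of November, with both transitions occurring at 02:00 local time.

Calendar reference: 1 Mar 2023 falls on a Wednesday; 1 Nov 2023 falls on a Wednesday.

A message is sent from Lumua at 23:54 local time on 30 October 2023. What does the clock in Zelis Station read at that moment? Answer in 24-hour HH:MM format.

09:09

Daylight saving runs 1 April – 24 November; 30 October 2023 is inside that window, so Lumua is at UTC+05:30.
23:54 Lumua − 5h30m = 18:24 UTC.
1 March 2023 is a Wednesday, so the first Saturday is March 4 and the third is March 18.
1 November 2023 is a Wednesday, so the first Sunday is November 5.
At the standard offset (UTC−10:15), 18:24 UTC − 10h15m = 08:09 Zelis Station standard time.
The standard-time date in Zelis Station, 30 October 2023, lies within the daylight-saving period (18 March – 5 November), so Zelis Station is on daylight time, UTC−09:15.
18:24 UTC − 9h15m = 09:09 Zelis Station.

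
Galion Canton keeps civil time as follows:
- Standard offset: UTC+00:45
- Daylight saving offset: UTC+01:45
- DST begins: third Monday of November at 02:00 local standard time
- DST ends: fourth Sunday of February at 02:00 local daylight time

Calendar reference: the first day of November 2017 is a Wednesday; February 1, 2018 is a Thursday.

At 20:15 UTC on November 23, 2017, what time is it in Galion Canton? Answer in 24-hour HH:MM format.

1 November 2017 is a Wednesday, so the first Monday is November 6 and the third is November 20.
1 February 2018 is a Thursday, so the first Sunday is February 4 and the fourth is February 25.
At the standard offset (UTC+00:45), 20:15 UTC + 0h45m = 21:00 Galion Canton standard time.
The standard-time date in Galion Canton, November 23, 2017, lies within the daylight-saving period (20 November 2017 – 25 February 2018), so Galion Canton is on daylight time, UTC+01:45.
20:15 UTC + 1h45m = 22:00 local.

22:00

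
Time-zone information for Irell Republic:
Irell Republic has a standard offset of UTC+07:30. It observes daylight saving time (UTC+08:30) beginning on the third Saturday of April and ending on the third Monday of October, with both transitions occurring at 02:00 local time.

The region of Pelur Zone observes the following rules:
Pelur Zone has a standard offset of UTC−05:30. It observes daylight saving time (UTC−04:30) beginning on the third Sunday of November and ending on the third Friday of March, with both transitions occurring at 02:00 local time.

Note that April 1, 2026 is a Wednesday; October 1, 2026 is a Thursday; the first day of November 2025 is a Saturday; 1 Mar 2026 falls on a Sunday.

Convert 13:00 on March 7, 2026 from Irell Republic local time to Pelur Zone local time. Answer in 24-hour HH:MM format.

1 April 2026 is a Wednesday, so the first Saturday is April 4 and the third is April 18.
1 October 2026 is a Thursday, so the first Monday is October 5 and the third is October 19.
Daylight saving runs 18 April – 19 October; March 7, 2026 is outside that window, so Irell Republic is on standard time at UTC+07:30.
13:00 Irell Republic − 7h30m = 05:30 UTC.
1 November 2025 is a Saturday, so the first Sunday is November 2 and the third is November 16.
1 March 2026 is a Sunday, so the first Friday is March 6 and the third is March 20.
At the standard offset (UTC−05:30), 05:30 UTC − 5h30m = 00:00 Pelur Zone standard time.
The standard-time date in Pelur Zone, March 7, 2026, lies within the daylight-saving period (16 November 2025 – 20 March 2026), so Pelur Zone is on daylight time, UTC−04:30.
05:30 UTC − 4h30m = 01:00 Pelur Zone.

01:00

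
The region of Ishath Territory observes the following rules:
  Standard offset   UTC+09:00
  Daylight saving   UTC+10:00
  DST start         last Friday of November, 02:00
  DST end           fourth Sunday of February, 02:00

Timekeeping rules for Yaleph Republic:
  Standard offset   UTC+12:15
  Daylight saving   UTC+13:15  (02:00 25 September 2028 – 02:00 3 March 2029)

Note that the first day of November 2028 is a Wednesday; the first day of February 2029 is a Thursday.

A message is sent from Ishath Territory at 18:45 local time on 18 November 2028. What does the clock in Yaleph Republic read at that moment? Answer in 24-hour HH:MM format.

23:00

1 November 2028 is a Wednesday, so Fridays fall on 3, 10, 17, 24; the last is November 24.
1 February 2029 is a Thursday, so the first Sunday is February 4 and the fourth is February 25.
18 November 2028 is outside the daylight-saving period (24 November 2028 – 25 February 2029), so Ishath Territory is on standard time, UTC+09:00.
18:45 Ishath Territory − 9h = 09:45 UTC.
At the standard offset (UTC+12:15), 09:45 UTC + 12h15m = 22:00 Yaleph Republic standard time.
Daylight saving runs 25 September 2028 – 3 March 2029; the standard-time date in Yaleph Republic, 18 November 2028, is inside that window, so Yaleph Republic is at UTC+13:15.
09:45 UTC + 13h15m = 23:00 Yaleph Republic.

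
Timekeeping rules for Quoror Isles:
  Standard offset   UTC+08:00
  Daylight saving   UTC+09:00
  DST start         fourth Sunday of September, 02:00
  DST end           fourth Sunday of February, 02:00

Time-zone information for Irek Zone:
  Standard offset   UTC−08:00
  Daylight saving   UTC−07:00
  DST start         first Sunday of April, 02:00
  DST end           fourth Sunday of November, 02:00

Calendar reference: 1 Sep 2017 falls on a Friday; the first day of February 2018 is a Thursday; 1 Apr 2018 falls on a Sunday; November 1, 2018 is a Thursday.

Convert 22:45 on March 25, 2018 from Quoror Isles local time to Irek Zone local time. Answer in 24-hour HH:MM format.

06:45

1 September 2017 is a Friday, so the first Sunday is September 3 and the fourth is September 24.
1 February 2018 is a Thursday, so the first Sunday is February 4 and the fourth is February 25.
March 25, 2018 does not fall between 24 September 2017 and 25 February 2018, so daylight saving is not in effect and Quoror Isles is at UTC+08:00.
22:45 Quoror Isles − 8h = 14:45 UTC.
1 April 2018 is a Sunday, so the first Sunday is April 1.
1 November 2018 is a Thursday, so the first Sunday is November 4 and the fourth is November 25.
At the standard offset (UTC−08:00), 14:45 UTC − 8h = 06:45 Irek Zone standard time.
The standard-time date in Irek Zone, March 25, 2018, does not fall between 1 April and 25 November, so daylight saving is not in effect and Irek Zone is at UTC−08:00.
14:45 UTC − 8h = 06:45 Irek Zone.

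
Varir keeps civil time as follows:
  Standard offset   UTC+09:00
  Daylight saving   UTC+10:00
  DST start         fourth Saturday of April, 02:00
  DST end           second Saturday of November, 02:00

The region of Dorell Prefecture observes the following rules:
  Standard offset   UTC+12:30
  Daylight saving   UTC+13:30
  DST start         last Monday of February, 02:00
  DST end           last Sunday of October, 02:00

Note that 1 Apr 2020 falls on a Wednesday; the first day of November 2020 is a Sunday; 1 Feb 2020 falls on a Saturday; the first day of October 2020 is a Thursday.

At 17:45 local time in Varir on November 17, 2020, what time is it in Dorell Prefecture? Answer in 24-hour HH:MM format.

1 April 2020 is a Wednesday, so the first Saturday is April 4 and the fourth is April 25.
1 November 2020 is a Sunday, so the first Saturday is November 7 and the second is November 14.
November 17, 2020 is outside the daylight-saving period (25 April – 14 November), so Varir is on standard time, UTC+09:00.
17:45 Varir − 9h = 08:45 UTC.
1 February 2020 is a Saturday, so Mondays fall on 3, 10, 17, 24; the last is February 24.
1 October 2020 is a Thursday, so Sundays fall on 4, 11, 18, 25; the last is October 25.
At the standard offset (UTC+12:30), 08:45 UTC + 12h30m = 21:15 Dorell Prefecture standard time.
The standard-time date in Dorell Prefecture, November 17, 2020, is outside the daylight-saving period (24 February – 25 October), so Dorell Prefecture is on standard time, UTC+12:30.
08:45 UTC + 12h30m = 21:15 Dorell Prefecture.

21:15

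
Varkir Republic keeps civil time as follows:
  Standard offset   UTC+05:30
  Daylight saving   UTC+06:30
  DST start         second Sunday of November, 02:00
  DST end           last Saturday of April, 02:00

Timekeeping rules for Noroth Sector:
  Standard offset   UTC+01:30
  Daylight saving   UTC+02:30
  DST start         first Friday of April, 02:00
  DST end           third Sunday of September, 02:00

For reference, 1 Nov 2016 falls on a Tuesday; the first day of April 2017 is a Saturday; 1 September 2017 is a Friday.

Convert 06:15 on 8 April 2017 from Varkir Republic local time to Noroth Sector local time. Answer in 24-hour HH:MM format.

02:15

1 November 2016 is a Tuesday, so the first Sunday is November 6 and the second is November 13.
1 April 2017 is a Saturday, so Saturdays fall on 1, 8, 15, 22, 29; the last is April 29.
8 April 2017 lies within the daylight-saving period (13 November 2016 – 29 April 2017), so Varkir Republic is on daylight time, UTC+06:30.
06:15 Varkir Republic − 6h30m = 23:45 UTC (rolling into the previous day, 7 April 2017).
1 April 2017 is a Saturday, so the first Friday is April 7.
1 September 2017 is a Friday, so the first Sunday is September 3 and the third is September 17.
At the standard offset (UTC+01:30), 23:45 UTC + 1h30m = 01:15 Noroth Sector standard time (rolling into the next day, 8 April 2017).
The standard-time date in Noroth Sector, 8 April 2017, falls between 7 April and 17 September, so daylight saving is in effect and Noroth Sector is at UTC+02:30.
23:45 UTC + 2h30m = 02:15 Noroth Sector (rolling into the next day, 8 April 2017).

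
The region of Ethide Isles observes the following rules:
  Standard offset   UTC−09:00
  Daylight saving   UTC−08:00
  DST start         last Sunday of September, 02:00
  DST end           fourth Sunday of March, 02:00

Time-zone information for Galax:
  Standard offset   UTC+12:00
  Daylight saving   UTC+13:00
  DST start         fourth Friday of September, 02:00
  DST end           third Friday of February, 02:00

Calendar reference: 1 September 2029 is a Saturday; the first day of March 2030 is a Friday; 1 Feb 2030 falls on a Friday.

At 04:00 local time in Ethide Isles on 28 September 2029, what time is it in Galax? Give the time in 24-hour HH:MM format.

1 September 2029 is a Saturday, so Sundays fall on 2, 9, 16, 23, 30; the last is September 30.
1 March 2030 is a Friday, so the first Sunday is March 3 and the fourth is March 24.
28 September 2029 does not fall between 30 September 2029 and 24 March 2030, so daylight saving is not in effect and Ethide Isles is at UTC−09:00.
04:00 Ethide Isles + 9h = 13:00 UTC.
1 September 2029 is a Saturday, so the first Friday is September 7 and the fourth is September 28.
1 February 2030 is a Friday, so the first Friday is February 1 and the third is February 15.
At the standard offset (UTC+12:00), 13:00 UTC + 12h = 01:00 Galax standard time (rolling into the next day, 29 September 2029).
The standard-time date in Galax, 29 September 2029, lies within the daylight-saving period (28 September 2029 – 15 February 2030), so Galax is on daylight time, UTC+13:00.
13:00 UTC + 13h = 02:00 Galax (rolling into the next day, 29 September 2029).

02:00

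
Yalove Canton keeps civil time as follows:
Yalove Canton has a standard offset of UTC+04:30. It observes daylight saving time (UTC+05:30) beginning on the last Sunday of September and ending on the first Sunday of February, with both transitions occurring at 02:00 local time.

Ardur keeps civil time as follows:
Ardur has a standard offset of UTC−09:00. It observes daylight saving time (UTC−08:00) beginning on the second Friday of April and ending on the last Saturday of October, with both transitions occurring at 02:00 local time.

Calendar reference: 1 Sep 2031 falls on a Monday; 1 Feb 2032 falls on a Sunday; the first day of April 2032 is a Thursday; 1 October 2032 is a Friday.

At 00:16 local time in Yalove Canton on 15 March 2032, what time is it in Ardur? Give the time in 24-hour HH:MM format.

1 September 2031 is a Monday, so Sundays fall on 7, 14, 21, 28; the last is September 28.
1 February 2032 is a Sunday, so the first Sunday is February 1.
15 March 2032 is outside the daylight-saving period (28 September 2031 – 1 February 2032), so Yalove Canton is on standard time, UTC+04:30.
00:16 Yalove Canton − 4h30m = 19:46 UTC (rolling into the previous day, 14 March 2032).
1 April 2032 is a Thursday, so the first Friday is April 2 and the second is April 9.
1 October 2032 is a Friday, so Saturdays fall on 2, 9, 16, 23, 30; the last is October 30.
At the standard offset (UTC−09:00), 19:46 UTC − 9h = 10:46 Ardur standard time.
The standard-time date in Ardur, 14 March 2032, does not fall between 9 April and 30 October, so daylight saving is not in effect and Ardur is at UTC−09:00.
19:46 UTC − 9h = 10:46 Ardur.

10:46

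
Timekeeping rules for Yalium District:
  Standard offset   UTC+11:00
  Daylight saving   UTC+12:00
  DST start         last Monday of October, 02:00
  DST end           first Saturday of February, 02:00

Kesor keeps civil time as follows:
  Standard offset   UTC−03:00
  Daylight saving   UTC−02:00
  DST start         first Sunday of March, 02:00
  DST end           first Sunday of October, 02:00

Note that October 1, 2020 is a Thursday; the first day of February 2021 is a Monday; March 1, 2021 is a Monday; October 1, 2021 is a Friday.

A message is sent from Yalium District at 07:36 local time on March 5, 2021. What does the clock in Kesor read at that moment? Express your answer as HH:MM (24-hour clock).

17:36

1 October 2020 is a Thursday, so Mondays fall on 5, 12, 19, 26; the last is October 26.
1 February 2021 is a Monday, so the first Saturday is February 6.
March 5, 2021 is outside the daylight-saving period (26 October 2020 – 6 February 2021), so Yalium District is on standard time, UTC+11:00.
07:36 Yalium District − 11h = 20:36 UTC (rolling into the previous day, 4 March 2021).
1 March 2021 is a Monday, so the first Sunday is March 7.
1 October 2021 is a Friday, so the first Sunday is October 3.
At the standard offset (UTC−03:00), 20:36 UTC − 3h = 17:36 Kesor standard time.
The standard-time date in Kesor, March 4, 2021, does not fall between 7 March and 3 October, so daylight saving is not in effect and Kesor is at UTC−03:00.
20:36 UTC − 3h = 17:36 Kesor.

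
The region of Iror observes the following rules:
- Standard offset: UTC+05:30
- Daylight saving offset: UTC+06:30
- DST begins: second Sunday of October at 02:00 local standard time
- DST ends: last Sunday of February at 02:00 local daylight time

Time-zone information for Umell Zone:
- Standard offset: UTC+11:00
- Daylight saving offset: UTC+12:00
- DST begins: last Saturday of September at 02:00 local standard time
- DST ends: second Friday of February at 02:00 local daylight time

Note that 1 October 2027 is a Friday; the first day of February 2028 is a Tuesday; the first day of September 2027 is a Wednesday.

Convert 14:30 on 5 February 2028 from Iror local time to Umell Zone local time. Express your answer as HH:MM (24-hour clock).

1 October 2027 is a Friday, so the first Sunday is October 3 and the second is October 10.
1 February 2028 is a Tuesday, so Sundays fall on 6, 13, 20, 27; the last is February 27.
5 February 2028 falls between 10 October 2027 and 27 February 2028, so daylight saving is in effect and Iror is at UTC+06:30.
14:30 Iror − 6h30m = 08:00 UTC.
1 September 2027 is a Wednesday, so Saturdays fall on 4, 11, 18, 25; the last is September 25.
1 February 2028 is a Tuesday, so the first Friday is February 4 and the second is February 11.
At the standard offset (UTC+11:00), 08:00 UTC + 11h = 19:00 Umell Zone standard time.
The standard-time date in Umell Zone, 5 February 2028, lies within the daylight-saving period (25 September 2027 – 11 February 2028), so Umell Zone is on daylight time, UTC+12:00.
08:00 UTC + 12h = 20:00 Umell Zone.

20:00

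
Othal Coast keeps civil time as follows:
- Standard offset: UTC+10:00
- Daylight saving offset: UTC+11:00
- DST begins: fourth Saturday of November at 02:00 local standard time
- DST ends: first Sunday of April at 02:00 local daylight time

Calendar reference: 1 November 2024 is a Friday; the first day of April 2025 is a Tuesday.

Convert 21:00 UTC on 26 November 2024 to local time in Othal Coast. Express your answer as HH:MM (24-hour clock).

08:00

1 November 2024 is a Friday, so the first Saturday is November 2 and the fourth is November 23.
1 April 2025 is a Tuesday, so the first Sunday is April 6.
At the standard offset (UTC+10:00), 21:00 UTC + 10h = 07:00 Othal Coast standard time (rolling into the next day, 27 November 2024).
Daylight saving runs 23 November 2024 – 6 April 2025; the standard-time date in Othal Coast, 27 November 2024, is inside that window, so Othal Coast is at UTC+11:00.
21:00 UTC + 11h = 08:00 local (rolling into the next day, 27 November 2024).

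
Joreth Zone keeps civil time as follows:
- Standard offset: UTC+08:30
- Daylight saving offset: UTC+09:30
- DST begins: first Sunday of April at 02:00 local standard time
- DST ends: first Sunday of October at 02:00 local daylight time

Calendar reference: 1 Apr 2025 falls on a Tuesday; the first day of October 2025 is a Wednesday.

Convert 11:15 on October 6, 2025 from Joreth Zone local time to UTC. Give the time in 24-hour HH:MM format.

02:45

1 April 2025 is a Tuesday, so the first Sunday is April 6.
1 October 2025 is a Wednesday, so the first Sunday is October 5.
Daylight saving runs 6 April – 5 October; October 6, 2025 is outside that window, so Joreth Zone is on standard time at UTC+08:30.
11:15 local − 8h30m = 02:45 UTC.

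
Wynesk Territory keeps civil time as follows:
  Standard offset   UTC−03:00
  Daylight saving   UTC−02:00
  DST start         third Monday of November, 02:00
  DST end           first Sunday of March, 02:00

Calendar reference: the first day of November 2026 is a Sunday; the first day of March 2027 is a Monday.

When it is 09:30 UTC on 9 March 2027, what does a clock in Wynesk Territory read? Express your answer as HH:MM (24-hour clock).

1 November 2026 is a Sunday, so the first Monday is November 2 and the third is November 16.
1 March 2027 is a Monday, so the first Sunday is March 7.
At the standard offset (UTC−03:00), 09:30 UTC − 3h = 06:30 Wynesk Territory standard time.
Daylight saving runs 16 November 2026 – 7 March 2027; the standard-time date in Wynesk Territory, 9 March 2027, is outside that window, so Wynesk Territory is on standard time at UTC−03:00.
09:30 UTC − 3h = 06:30 local.

06:30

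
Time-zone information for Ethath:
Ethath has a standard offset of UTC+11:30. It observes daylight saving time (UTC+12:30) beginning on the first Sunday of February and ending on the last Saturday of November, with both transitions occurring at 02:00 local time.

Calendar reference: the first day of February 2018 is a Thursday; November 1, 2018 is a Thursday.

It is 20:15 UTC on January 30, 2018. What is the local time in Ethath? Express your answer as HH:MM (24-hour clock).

1 February 2018 is a Thursday, so the first Sunday is February 4.
1 November 2018 is a Thursday, so Saturdays fall on 3, 10, 17, 24; the last is November 24.
At the standard offset (UTC+11:30), 20:15 UTC + 11h30m = 07:45 Ethath standard time (rolling into the next day, 31 January 2018).
The standard-time date in Ethath, January 31, 2018, is outside the daylight-saving period (4 February – 24 November), so Ethath is on standard time, UTC+11:30.
20:15 UTC + 11h30m = 07:45 local (rolling into the next day, 31 January 2018).

07:45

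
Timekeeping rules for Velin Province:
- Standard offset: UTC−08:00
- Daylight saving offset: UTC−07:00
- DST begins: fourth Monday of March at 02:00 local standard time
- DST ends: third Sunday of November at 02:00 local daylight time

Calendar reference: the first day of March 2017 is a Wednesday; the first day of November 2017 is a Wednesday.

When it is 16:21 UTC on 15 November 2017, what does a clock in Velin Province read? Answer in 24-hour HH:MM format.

1 March 2017 is a Wednesday, so the first Monday is March 6 and the fourth is March 27.
1 November 2017 is a Wednesday, so the first Sunday is November 5 and the third is November 19.
At the standard offset (UTC−08:00), 16:21 UTC − 8h = 08:21 Velin Province standard time.
The standard-time date in Velin Province, 15 November 2017, falls between 27 March and 19 November, so daylight saving is in effect and Velin Province is at UTC−07:00.
16:21 UTC − 7h = 09:21 local.

09:21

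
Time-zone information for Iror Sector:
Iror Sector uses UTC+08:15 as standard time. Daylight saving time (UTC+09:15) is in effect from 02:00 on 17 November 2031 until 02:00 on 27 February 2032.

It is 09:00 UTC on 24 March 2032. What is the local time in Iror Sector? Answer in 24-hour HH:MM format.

17:15

At the standard offset (UTC+08:15), 09:00 UTC + 8h15m = 17:15 Iror Sector standard time.
The standard-time date in Iror Sector, 24 March 2032, is outside the daylight-saving period (17 November 2031 – 27 February 2032), so Iror Sector is on standard time, UTC+08:15.
09:00 UTC + 8h15m = 17:15 local.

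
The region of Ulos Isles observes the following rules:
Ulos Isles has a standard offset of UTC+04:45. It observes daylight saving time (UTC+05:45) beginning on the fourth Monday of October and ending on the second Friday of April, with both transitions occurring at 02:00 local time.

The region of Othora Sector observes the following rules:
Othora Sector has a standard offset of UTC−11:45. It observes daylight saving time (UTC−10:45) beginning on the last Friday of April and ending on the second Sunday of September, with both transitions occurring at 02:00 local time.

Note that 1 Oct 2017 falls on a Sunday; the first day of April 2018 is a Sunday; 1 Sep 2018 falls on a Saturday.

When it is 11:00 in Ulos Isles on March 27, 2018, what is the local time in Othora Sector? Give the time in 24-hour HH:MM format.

1 October 2017 is a Sunday, so the first Monday is October 2 and the fourth is October 23.
1 April 2018 is a Sunday, so the first Friday is April 6 and the second is April 13.
Daylight saving runs 23 October 2017 – 13 April 2018; March 27, 2018 is inside that window, so Ulos Isles is at UTC+05:45.
11:00 Ulos Isles − 5h45m = 05:15 UTC.
1 April 2018 is a Sunday, so Fridays fall on 6, 13, 20, 27; the last is April 27.
1 September 2018 is a Saturday, so the first Sunday is September 2 and the second is September 9.
At the standard offset (UTC−11:45), 05:15 UTC − 11h45m = 17:30 Othora Sector standard time (rolling into the previous day, 26 March 2018).
The standard-time date in Othora Sector, March 26, 2018, is outside the daylight-saving period (27 April – 9 September), so Othora Sector is on standard time, UTC−11:45.
05:15 UTC − 11h45m = 17:30 Othora Sector (rolling into the previous day, 26 March 2018).

17:30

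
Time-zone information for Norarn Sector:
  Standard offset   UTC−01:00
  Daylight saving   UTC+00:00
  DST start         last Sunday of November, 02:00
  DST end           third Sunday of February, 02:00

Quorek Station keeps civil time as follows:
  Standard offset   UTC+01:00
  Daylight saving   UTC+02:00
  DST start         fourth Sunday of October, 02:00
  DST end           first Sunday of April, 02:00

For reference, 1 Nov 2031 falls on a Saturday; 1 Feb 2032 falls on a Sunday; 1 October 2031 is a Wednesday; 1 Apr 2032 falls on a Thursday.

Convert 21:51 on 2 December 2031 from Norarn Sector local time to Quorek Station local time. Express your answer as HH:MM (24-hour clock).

23:51

1 November 2031 is a Saturday, so Sundays fall on 2, 9, 16, 23, 30; the last is November 30.
1 February 2032 is a Sunday, so the first Sunday is February 1 and the third is February 15.
2 December 2031 falls between 30 November 2031 and 15 February 2032, so daylight saving is in effect and Norarn Sector is at UTC+00:00.
21:51 Norarn Sector − 0h = 21:51 UTC.
1 October 2031 is a Wednesday, so the first Sunday is October 5 and the fourth is October 26.
1 April 2032 is a Thursday, so the first Sunday is April 4.
At the standard offset (UTC+01:00), 21:51 UTC + 1h = 22:51 Quorek Station standard time.
The standard-time date in Quorek Station, 2 December 2031, lies within the daylight-saving period (26 October 2031 – 4 April 2032), so Quorek Station is on daylight time, UTC+02:00.
21:51 UTC + 2h = 23:51 Quorek Station.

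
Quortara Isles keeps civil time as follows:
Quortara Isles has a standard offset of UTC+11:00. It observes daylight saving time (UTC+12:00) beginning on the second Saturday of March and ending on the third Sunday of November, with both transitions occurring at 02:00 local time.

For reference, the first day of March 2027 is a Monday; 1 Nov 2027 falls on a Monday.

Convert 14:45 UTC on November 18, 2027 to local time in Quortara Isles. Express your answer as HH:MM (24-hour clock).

02:45

1 March 2027 is a Monday, so the first Saturday is March 6 and the second is March 13.
1 November 2027 is a Monday, so the first Sunday is November 7 and the third is November 21.
At the standard offset (UTC+11:00), 14:45 UTC + 11h = 01:45 Quortara Isles standard time (rolling into the next day, 19 November 2027).
The standard-time date in Quortara Isles, November 19, 2027, lies within the daylight-saving period (13 March – 21 November), so Quortara Isles is on daylight time, UTC+12:00.
14:45 UTC + 12h = 02:45 local (rolling into the next day, 19 November 2027).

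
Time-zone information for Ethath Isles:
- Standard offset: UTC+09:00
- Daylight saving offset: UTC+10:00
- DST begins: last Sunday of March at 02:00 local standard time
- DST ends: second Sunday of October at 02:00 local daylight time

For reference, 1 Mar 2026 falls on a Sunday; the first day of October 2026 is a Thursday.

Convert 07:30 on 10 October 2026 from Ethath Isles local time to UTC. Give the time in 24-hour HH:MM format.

21:30

1 March 2026 is a Sunday, so Sundays fall on 1, 8, 15, 22, 29; the last is March 29.
1 October 2026 is a Thursday, so the first Sunday is October 4 and the second is October 11.
10 October 2026 falls between 29 March and 11 October, so daylight saving is in effect and Ethath Isles is at UTC+10:00.
07:30 local − 10h = 21:30 UTC (rolling into the previous day, 9 October 2026).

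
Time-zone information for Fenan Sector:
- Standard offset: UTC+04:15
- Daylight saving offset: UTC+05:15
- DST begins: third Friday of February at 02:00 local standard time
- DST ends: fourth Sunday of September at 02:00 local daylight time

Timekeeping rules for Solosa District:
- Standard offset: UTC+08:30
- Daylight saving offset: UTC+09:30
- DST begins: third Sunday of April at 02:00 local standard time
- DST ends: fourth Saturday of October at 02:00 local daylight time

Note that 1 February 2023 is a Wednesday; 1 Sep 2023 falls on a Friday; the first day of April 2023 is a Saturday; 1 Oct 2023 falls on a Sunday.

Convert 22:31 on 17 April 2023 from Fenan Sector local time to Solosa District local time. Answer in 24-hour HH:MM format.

1 February 2023 is a Wednesday, so the first Friday is February 3 and the third is February 17.
1 September 2023 is a Friday, so the first Sunday is September 3 and the fourth is September 24.
Daylight saving runs 17 February – 24 September; 17 April 2023 is inside that window, so Fenan Sector is at UTC+05:15.
22:31 Fenan Sector − 5h15m = 17:16 UTC.
1 April 2023 is a Saturday, so the first Sunday is April 2 and the third is April 16.
1 October 2023 is a Sunday, so the first Saturday is October 7 and the fourth is October 28.
At the standard offset (UTC+08:30), 17:16 UTC + 8h30m = 01:46 Solosa District standard time (rolling into the next day, 18 April 2023).
The standard-time date in Solosa District, 18 April 2023, lies within the daylight-saving period (16 April – 28 October), so Solosa District is on daylight time, UTC+09:30.
17:16 UTC + 9h30m = 02:46 Solosa District (rolling into the next day, 18 April 2023).

02:46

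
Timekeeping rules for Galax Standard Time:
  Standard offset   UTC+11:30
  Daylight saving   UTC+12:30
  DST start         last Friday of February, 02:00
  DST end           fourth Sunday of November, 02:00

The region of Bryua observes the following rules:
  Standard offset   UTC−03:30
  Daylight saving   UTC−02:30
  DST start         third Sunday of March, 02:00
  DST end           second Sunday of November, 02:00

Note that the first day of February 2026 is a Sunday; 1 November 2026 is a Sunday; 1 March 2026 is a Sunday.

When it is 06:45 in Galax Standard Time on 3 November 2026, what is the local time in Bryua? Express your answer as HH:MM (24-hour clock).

1 February 2026 is a Sunday, so Fridays fall on 6, 13, 20, 27; the last is February 27.
1 November 2026 is a Sunday, so the first Sunday is November 1 and the fourth is November 22.
Daylight saving runs 27 February – 22 November; 3 November 2026 is inside that window, so Galax Standard Time is at UTC+12:30.
06:45 Galax Standard Time − 12h30m = 18:15 UTC (rolling into the previous day, 2 November 2026).
1 March 2026 is a Sunday, so the first Sunday is March 1 and the third is March 15.
1 November 2026 is a Sunday, so the first Sunday is November 1 and the second is November 8.
At the standard offset (UTC−03:30), 18:15 UTC − 3h30m = 14:45 Bryua standard time.
The standard-time date in Bryua, 2 November 2026, falls between 15 March and 8 November, so daylight saving is in effect and Bryua is at UTC−02:30.
18:15 UTC − 2h30m = 15:45 Bryua.

15:45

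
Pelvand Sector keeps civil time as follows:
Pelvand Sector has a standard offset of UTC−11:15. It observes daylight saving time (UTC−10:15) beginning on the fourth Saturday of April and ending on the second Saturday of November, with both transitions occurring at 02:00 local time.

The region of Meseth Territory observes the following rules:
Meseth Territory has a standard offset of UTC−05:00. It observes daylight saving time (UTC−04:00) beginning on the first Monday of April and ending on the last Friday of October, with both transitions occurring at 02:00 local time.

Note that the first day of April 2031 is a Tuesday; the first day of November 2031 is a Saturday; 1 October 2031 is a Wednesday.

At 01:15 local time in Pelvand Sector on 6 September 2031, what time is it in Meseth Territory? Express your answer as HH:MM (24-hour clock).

1 April 2031 is a Tuesday, so the first Saturday is April 5 and the fourth is April 26.
1 November 2031 is a Saturday, so the first Saturday is November 1 and the second is November 8.
6 September 2031 lies within the daylight-saving period (26 April – 8 November), so Pelvand Sector is on daylight time, UTC−10:15.
01:15 Pelvand Sector + 10h15m = 11:30 UTC.
1 April 2031 is a Tuesday, so the first Monday is April 7.
1 October 2031 is a Wednesday, so Fridays fall on 3, 10, 17, 24, 31; the last is October 31.
At the standard offset (UTC−05:00), 11:30 UTC − 5h = 06:30 Meseth Territory standard time.
The standard-time date in Meseth Territory, 6 September 2031, lies within the daylight-saving period (7 April – 31 October), so Meseth Territory is on daylight time, UTC−04:00.
11:30 UTC − 4h = 07:30 Meseth Territory.

07:30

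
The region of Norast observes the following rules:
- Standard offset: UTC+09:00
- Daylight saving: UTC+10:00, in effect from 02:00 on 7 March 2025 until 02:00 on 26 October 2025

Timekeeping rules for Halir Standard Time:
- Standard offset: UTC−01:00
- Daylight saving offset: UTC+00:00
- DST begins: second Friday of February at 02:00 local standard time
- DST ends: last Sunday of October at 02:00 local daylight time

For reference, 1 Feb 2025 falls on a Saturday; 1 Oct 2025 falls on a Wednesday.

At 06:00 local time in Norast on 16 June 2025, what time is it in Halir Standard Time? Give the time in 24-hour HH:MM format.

16 June 2025 lies within the daylight-saving period (7 March – 26 October), so Norast is on daylight time, UTC+10:00.
06:00 Norast − 10h = 20:00 UTC (rolling into the previous day, 15 June 2025).
1 February 2025 is a Saturday, so the first Friday is February 7 and the second is February 14.
1 October 2025 is a Wednesday, so Sundays fall on 5, 12, 19, 26; the last is October 26.
At the standard offset (UTC−01:00), 20:00 UTC − 1h = 19:00 Halir Standard Time standard time.
The standard-time date in Halir Standard Time, 15 June 2025, falls between 14 February and 26 October, so daylight saving is in effect and Halir Standard Time is at UTC+00:00.
20:00 UTC + 0h = 20:00 Halir Standard Time.

20:00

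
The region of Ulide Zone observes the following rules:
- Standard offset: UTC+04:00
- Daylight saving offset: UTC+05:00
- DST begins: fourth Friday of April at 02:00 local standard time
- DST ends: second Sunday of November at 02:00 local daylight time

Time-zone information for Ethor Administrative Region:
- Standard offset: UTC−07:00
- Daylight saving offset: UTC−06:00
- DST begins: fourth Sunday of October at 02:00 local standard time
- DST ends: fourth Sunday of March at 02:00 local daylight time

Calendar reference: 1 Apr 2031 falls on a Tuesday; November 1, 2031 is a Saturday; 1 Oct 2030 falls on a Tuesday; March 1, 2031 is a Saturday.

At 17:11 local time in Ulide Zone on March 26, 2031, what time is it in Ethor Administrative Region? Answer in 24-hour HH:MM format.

1 April 2031 is a Tuesday, so the first Friday is April 4 and the fourth is April 25.
1 November 2031 is a Saturday, so the first Sunday is November 2 and the second is November 9.
March 26, 2031 is outside the daylight-saving period (25 April – 9 November), so Ulide Zone is on standard time, UTC+04:00.
17:11 Ulide Zone − 4h = 13:11 UTC.
1 October 2030 is a Tuesday, so the first Sunday is October 6 and the fourth is October 27.
1 March 2031 is a Saturday, so the first Sunday is March 2 and the fourth is March 23.
At the standard offset (UTC−07:00), 13:11 UTC − 7h = 06:11 Ethor Administrative Region standard time.
The standard-time date in Ethor Administrative Region, March 26, 2031, is outside the daylight-saving period (27 October 2030 – 23 March 2031), so Ethor Administrative Region is on standard time, UTC−07:00.
13:11 UTC − 7h = 06:11 Ethor Administrative Region.

06:11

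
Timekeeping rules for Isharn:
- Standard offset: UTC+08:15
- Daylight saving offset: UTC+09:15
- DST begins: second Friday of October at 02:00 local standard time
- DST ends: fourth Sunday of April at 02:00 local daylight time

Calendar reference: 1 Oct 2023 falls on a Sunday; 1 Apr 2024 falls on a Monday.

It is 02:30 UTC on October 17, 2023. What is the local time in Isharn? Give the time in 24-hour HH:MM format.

1 October 2023 is a Sunday, so the first Friday is October 6 and the second is October 13.
1 April 2024 is a Monday, so the first Sunday is April 7 and the fourth is April 28.
At the standard offset (UTC+08:15), 02:30 UTC + 8h15m = 10:45 Isharn standard time.
Daylight saving runs 13 October 2023 – 28 April 2024; the standard-time date in Isharn, October 17, 2023, is inside that window, so Isharn is at UTC+09:15.
02:30 UTC + 9h15m = 11:45 local.

11:45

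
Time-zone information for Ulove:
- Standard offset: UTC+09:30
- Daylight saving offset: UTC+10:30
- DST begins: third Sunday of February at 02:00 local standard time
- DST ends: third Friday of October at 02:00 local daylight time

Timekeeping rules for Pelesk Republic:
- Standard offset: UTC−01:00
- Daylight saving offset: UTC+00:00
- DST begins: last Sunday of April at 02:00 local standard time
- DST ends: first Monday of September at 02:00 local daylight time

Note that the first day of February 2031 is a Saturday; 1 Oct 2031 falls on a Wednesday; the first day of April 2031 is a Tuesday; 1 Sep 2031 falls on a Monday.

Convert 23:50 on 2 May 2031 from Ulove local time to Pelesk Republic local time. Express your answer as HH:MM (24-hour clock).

13:20

1 February 2031 is a Saturday, so the first Sunday is February 2 and the third is February 16.
1 October 2031 is a Wednesday, so the first Friday is October 3 and the third is October 17.
2 May 2031 falls between 16 February and 17 October, so daylight saving is in effect and Ulove is at UTC+10:30.
23:50 Ulove − 10h30m = 13:20 UTC.
1 April 2031 is a Tuesday, so Sundays fall on 6, 13, 20, 27; the last is April 27.
1 September 2031 is a Monday, so the first Monday is September 1.
At the standard offset (UTC−01:00), 13:20 UTC − 1h = 12:20 Pelesk Republic standard time.
Daylight saving runs 27 April – 1 September; the standard-time date in Pelesk Republic, 2 May 2031, is inside that window, so Pelesk Republic is at UTC+00:00.
13:20 UTC + 0h = 13:20 Pelesk Republic.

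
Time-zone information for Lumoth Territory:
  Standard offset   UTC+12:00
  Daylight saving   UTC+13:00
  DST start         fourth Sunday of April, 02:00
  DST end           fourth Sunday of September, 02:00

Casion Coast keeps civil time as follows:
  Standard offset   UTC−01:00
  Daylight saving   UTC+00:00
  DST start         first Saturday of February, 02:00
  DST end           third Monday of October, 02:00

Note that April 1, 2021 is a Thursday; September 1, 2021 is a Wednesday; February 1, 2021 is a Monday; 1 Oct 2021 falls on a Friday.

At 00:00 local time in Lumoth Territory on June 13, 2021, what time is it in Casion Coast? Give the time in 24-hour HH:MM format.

11:00

1 April 2021 is a Thursday, so the first Sunday is April 4 and the fourth is April 25.
1 September 2021 is a Wednesday, so the first Sunday is September 5 and the fourth is September 26.
Daylight saving runs 25 April – 26 September; June 13, 2021 is inside that window, so Lumoth Territory is at UTC+13:00.
00:00 Lumoth Territory − 13h = 11:00 UTC (rolling into the previous day, 12 June 2021).
1 February 2021 is a Monday, so the first Saturday is February 6.
1 October 2021 is a Friday, so the first Monday is October 4 and the third is October 18.
At the standard offset (UTC−01:00), 11:00 UTC − 1h = 10:00 Casion Coast standard time.
Daylight saving runs 6 February – 18 October; the standard-time date in Casion Coast, June 12, 2021, is inside that window, so Casion Coast is at UTC+00:00.
11:00 UTC + 0h = 11:00 Casion Coast.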